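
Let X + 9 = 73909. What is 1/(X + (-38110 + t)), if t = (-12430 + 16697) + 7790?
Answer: 1/47847 ≈ 2.0900e-5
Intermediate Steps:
X = 73900 (X = -9 + 73909 = 73900)
t = 12057 (t = 4267 + 7790 = 12057)
1/(X + (-38110 + t)) = 1/(73900 + (-38110 + 12057)) = 1/(73900 - 26053) = 1/47847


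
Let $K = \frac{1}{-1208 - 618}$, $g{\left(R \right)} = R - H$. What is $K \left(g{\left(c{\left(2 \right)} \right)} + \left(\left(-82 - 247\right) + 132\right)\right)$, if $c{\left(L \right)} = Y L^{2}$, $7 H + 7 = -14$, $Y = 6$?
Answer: $\frac{85}{913} \approx 0.0931$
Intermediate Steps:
$H = -3$ ($H = -1 + \frac{1}{7} \left(-14\right) = -1 - 2 = -3$)
$c{\left(L \right)} = 6 L^{2}$
$g{\left(R \right)} = 3 + R$ ($g{\left(R \right)} = R - -3 = R + 3 = 3 + R$)
$K = - \frac{1}{1826}$ ($K = \frac{1}{-1826} = - \frac{1}{1826} \approx -0.00054764$)
$K \left(g{\left(c{\left(2 \right)} \right)} + \left(\left(-82 - 247\right) + 132\right)\right) = - \frac{\left(3 + 6 \cdot 2^{2}\right) + \left(\left(-82 - 247\right) + 132\right)}{1826} = - \frac{\left(3 + 6 \cdot 4\right) + \left(-329 + 132\right)}{1826} = - \frac{\left(3 + 24\right) - 197}{1826} = - \frac{27 - 197}{1826} = \left(- \frac{1}{1826}\right) \left(-170\right) = \frac{85}{913}$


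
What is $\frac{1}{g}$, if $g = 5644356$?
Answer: $\frac{1}{5644356} \approx 1.7717 \cdot 10^{-7}$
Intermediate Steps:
$\frac{1}{g} = \frac{1}{5644356}$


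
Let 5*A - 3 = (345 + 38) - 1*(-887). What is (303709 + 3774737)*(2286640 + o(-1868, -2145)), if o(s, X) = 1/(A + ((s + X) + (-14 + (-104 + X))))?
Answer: 280776008163281850/30107 ≈ 9.3259e+12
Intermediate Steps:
A = 1273/5 (A = ⅗ + ((345 + 38) - 1*(-887))/5 = ⅗ + (383 + 887)/5 = ⅗ + (⅕)*1270 = ⅗ + 254 = 1273/5 ≈ 254.60)
o(s, X) = 1/(683/5 + s + 2*X) (o(s, X) = 1/(1273/5 + ((s + X) + (-14 + (-104 + X)))) = 1/(1273/5 + ((X + s) + (-118 + X))) = 1/(1273/5 + (-118 + s + 2*X)) = 1/(683/5 + s + 2*X))
(303709 + 3774737)*(2286640 + o(-1868, -2145)) = (303709 + 3774737)*(2286640 + 5/(683 + 5*(-1868) + 10*(-2145))) = 4078446*(2286640 + 5/(683 - 9340 - 21450)) = 4078446*(2286640 + 5/(-30107)) = 4078446*(2286640 + 5*(-1/30107)) = 4078446*(2286640 - 5/30107) = 4078446*(68843870475/30107) = 280776008163281850/30107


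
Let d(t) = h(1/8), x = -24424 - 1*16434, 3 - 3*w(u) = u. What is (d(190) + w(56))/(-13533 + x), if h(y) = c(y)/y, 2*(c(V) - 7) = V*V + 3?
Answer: -2419/2610768 ≈ -0.00092655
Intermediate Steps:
w(u) = 1 - u/3
c(V) = 17/2 + V²/2 (c(V) = 7 + (V*V + 3)/2 = 7 + (V² + 3)/2 = 7 + (3 + V²)/2 = 7 + (3/2 + V²/2) = 17/2 + V²/2)
x = -40858 (x = -24424 - 16434 = -40858)
h(y) = (17/2 + y²/2)/y
d(t) = 1089/16 (d(t) = (17 + (1/8)²)/(2*(1/8)) = (17 + (⅛)²)/(2*(⅛)) = (½)*8*(17 + 1/64) = (½)*8*(1089/64) = 1089/16)
(d(190) + w(56))/(-13533 + x) = (1089/16 + (1 - ⅓*56))/(-13533 - 40858) = (1089/16 + (1 - 56/3))/(-54391) = (1089/16 - 53/3)*(-1/54391) = (2419/48)*(-1/54391) = -2419/2610768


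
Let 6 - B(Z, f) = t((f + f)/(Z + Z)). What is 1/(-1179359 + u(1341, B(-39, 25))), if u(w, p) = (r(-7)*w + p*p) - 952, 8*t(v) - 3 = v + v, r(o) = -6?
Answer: -97344/115676165783 ≈ -8.4152e-7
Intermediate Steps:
t(v) = 3/8 + v/4 (t(v) = 3/8 + (v + v)/8 = 3/8 + (2*v)/8 = 3/8 + v/4)
B(Z, f) = 45/8 - f/(4*Z) (B(Z, f) = 6 - (3/8 + ((f + f)/(Z + Z))/4) = 6 - (3/8 + ((2*f)/((2*Z)))/4) = 6 - (3/8 + ((2*f)*(1/(2*Z)))/4) = 6 - (3/8 + (f/Z)/4) = 6 - (3/8 + f/(4*Z)) = 6 + (-3/8 - f/(4*Z)) = 45/8 - f/(4*Z))
u(w, p) = -952 + p² - 6*w (u(w, p) = (-6*w + p*p) - 952 = (-6*w + p²) - 952 = (p² - 6*w) - 952 = -952 + p² - 6*w)
1/(-1179359 + u(1341, B(-39, 25))) = 1/(-1179359 + (-952 + (45/8 - ¼*25/(-39))² - 6*1341)) = 1/(-1179359 + (-952 + (45/8 - ¼*25*(-1/39))² - 8046)) = 1/(-1179359 + (-952 + (45/8 + 25/156)² - 8046)) = 1/(-1179359 + (-952 + (1805/312)² - 8046)) = 1/(-1179359 + (-952 + 3258025/97344 - 8046)) = 1/(-1179359 - 872643287/97344) = 1/(-115676165783/97344) = -97344/115676165783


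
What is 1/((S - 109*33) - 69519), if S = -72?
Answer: -1/73188 ≈ -1.3663e-5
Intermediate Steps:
1/((S - 109*33) - 69519) = 1/((-72 - 109*33) - 69519) = 1/((-72 - 3597) - 69519) = 1/(-3669 - 69519) = 1/(-73188) = -1/73188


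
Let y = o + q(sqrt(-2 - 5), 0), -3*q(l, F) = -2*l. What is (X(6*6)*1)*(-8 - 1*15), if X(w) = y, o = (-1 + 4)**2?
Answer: -207 - 46*I*sqrt(7)/3 ≈ -207.0 - 40.568*I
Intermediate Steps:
o = 9 (o = 3**2 = 9)
q(l, F) = 2*l/3 (q(l, F) = -(-2)*l/3 = 2*l/3)
y = 9 + 2*I*sqrt(7)/3 (y = 9 + 2*sqrt(-2 - 5)/3 = 9 + 2*sqrt(-7)/3 = 9 + 2*(I*sqrt(7))/3 = 9 + 2*I*sqrt(7)/3 ≈ 9.0 + 1.7638*I)
X(w) = 9 + 2*I*sqrt(7)/3
(X(6*6)*1)*(-8 - 1*15) = ((9 + 2*I*sqrt(7)/3)*1)*(-8 - 1*15) = (9 + 2*I*sqrt(7)/3)*(-8 - 15) = (9 + 2*I*sqrt(7)/3)*(-23) = -207 - 46*I*sqrt(7)/3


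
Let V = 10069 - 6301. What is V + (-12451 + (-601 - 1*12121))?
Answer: -21405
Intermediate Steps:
V = 3768
V + (-12451 + (-601 - 1*12121)) = 3768 + (-12451 + (-601 - 1*12121)) = 3768 + (-12451 + (-601 - 12121)) = 3768 + (-12451 - 12722) = 3768 - 25173 = -21405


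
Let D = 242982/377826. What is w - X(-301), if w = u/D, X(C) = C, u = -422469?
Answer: -8863701934/13499 ≈ -6.5662e+5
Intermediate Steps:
D = 40497/62971 (D = 242982*(1/377826) = 40497/62971 ≈ 0.64311)
w = -8867765133/13499 (w = -422469/40497/62971 = -422469*62971/40497 = -8867765133/13499 ≈ -6.5692e+5)
w - X(-301) = -8867765133/13499 - 1*(-301) = -8867765133/13499 + 301 = -8863701934/13499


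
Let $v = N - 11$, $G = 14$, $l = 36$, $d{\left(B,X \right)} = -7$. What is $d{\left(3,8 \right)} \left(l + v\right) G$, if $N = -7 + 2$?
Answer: $-1960$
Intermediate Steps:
$N = -5$
$v = -16$ ($v = -5 - 11 = -16$)
$d{\left(3,8 \right)} \left(l + v\right) G = - 7 \left(36 - 16\right) 14 = \left(-7\right) 20 \cdot 14 = \left(-140\right) 14 = -1960$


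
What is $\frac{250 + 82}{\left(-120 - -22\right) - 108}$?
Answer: $- \frac{166}{103} \approx -1.6117$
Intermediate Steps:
$\frac{250 + 82}{\left(-120 - -22\right) - 108} = \frac{332}{\left(-120 + 22\right) - 108} = \frac{332}{-98 - 108} = \frac{332}{-206} = 332 \left(- \frac{1}{206}\right) = - \frac{166}{103}$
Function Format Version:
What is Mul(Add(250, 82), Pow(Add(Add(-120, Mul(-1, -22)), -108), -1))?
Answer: Rational(-166, 103) ≈ -1.6117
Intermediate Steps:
Mul(Add(250, 82), Pow(Add(Add(-120, Mul(-1, -22)), -108), -1)) = Mul(332, Pow(Add(Add(-120, 22), -108), -1)) = Mul(332, Pow(Add(-98, -108), -1)) = Mul(332, Pow(-206, -1)) = Mul(332, Rational(-1, 206)) = Rational(-166, 103)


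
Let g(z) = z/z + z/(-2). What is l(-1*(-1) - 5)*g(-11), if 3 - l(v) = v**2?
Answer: -169/2 ≈ -84.500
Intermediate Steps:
g(z) = 1 - z/2 (g(z) = 1 + z*(-1/2) = 1 - z/2)
l(v) = 3 - v**2
l(-1*(-1) - 5)*g(-11) = (3 - (-1*(-1) - 5)**2)*(1 - 1/2*(-11)) = (3 - (1 - 5)**2)*(1 + 11/2) = (3 - 1*(-4)**2)*(13/2) = (3 - 1*16)*(13/2) = (3 - 16)*(13/2) = -13*13/2 = -169/2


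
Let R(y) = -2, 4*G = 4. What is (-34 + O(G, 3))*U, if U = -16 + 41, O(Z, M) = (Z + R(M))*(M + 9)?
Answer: -1150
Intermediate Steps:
G = 1 (G = (¼)*4 = 1)
O(Z, M) = (-2 + Z)*(9 + M) (O(Z, M) = (Z - 2)*(M + 9) = (-2 + Z)*(9 + M))
U = 25
(-34 + O(G, 3))*U = (-34 + (-18 - 2*3 + 9*1 + 3*1))*25 = (-34 + (-18 - 6 + 9 + 3))*25 = (-34 - 12)*25 = -46*25 = -1150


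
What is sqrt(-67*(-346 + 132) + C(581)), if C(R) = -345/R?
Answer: 59*sqrt(1390333)/581 ≈ 119.74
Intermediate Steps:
sqrt(-67*(-346 + 132) + C(581)) = sqrt(-67*(-346 + 132) - 345/581) = sqrt(-67*(-214) - 345*1/581) = sqrt(14338 - 345/581) = sqrt(8330033/581) = 59*sqrt(1390333)/581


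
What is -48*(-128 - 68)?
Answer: 9408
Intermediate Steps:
-48*(-128 - 68) = -48*(-196) = 9408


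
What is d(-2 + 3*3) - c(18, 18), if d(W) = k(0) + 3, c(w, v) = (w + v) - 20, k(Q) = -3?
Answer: -16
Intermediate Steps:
c(w, v) = -20 + v + w (c(w, v) = (v + w) - 20 = -20 + v + w)
d(W) = 0 (d(W) = -3 + 3 = 0)
d(-2 + 3*3) - c(18, 18) = 0 - (-20 + 18 + 18) = 0 - 1*16 = 0 - 16 = -16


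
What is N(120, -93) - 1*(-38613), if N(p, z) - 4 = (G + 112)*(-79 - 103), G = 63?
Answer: 6767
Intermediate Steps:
N(p, z) = -31846 (N(p, z) = 4 + (63 + 112)*(-79 - 103) = 4 + 175*(-182) = 4 - 31850 = -31846)
N(120, -93) - 1*(-38613) = -31846 - 1*(-38613) = -31846 + 38613 = 6767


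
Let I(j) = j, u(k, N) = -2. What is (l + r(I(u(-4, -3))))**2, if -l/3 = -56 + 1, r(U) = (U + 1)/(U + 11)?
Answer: 2202256/81 ≈ 27188.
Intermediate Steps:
r(U) = (1 + U)/(11 + U)
l = 165 (l = -3*(-56 + 1) = -3*(-55) = 165)
(l + r(I(u(-4, -3))))**2 = (165 + (1 - 2)/(11 - 2))**2 = (165 - 1/9)**2 = (1484/9)**2 = 2202256/81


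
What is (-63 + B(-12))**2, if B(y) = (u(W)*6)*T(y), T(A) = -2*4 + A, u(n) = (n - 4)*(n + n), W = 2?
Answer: 804609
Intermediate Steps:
u(n) = 2*n*(-4 + n) (u(n) = (-4 + n)*(2*n) = 2*n*(-4 + n))
T(A) = -8 + A
B(y) = 384 - 48*y (B(y) = ((2*2*(-4 + 2))*6)*(-8 + y) = ((2*2*(-2))*6)*(-8 + y) = (-8*6)*(-8 + y) = -48*(-8 + y) = 384 - 48*y)
(-63 + B(-12))**2 = (-63 + (384 - 48*(-12)))**2 = (-63 + (384 + 576))**2 = (-63 + 960)**2 = 897**2 = 804609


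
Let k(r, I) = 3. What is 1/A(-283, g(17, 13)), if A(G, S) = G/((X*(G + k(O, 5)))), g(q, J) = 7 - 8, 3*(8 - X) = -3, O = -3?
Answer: 2520/283 ≈ 8.9046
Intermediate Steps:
X = 9 (X = 8 - ⅓*(-3) = 8 + 1 = 9)
g(q, J) = -1
A(G, S) = G/(27 + 9*G) (A(G, S) = G/((9*(G + 3))) = G/((9*(3 + G))) = G/(27 + 9*G))
1/A(-283, g(17, 13)) = 1/((⅑)*(-283)/(3 - 283)) = 1/((⅑)*(-283)/(-280)) = 1/((⅑)*(-283)*(-1/280)) = 1/(283/2520) = 2520/283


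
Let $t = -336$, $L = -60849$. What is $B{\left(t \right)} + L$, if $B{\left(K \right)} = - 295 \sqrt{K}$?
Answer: $-60849 - 1180 i \sqrt{21} \approx -60849.0 - 5407.4 i$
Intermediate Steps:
$B{\left(t \right)} + L = - 295 \sqrt{-336} - 60849 = - 295 \cdot 4 i \sqrt{21} - 60849 = - 1180 i \sqrt{21} - 60849 = -60849 - 1180 i \sqrt{21}$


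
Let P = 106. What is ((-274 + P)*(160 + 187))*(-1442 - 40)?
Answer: 86394672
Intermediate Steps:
((-274 + P)*(160 + 187))*(-1442 - 40) = ((-274 + 106)*(160 + 187))*(-1442 - 40) = -168*347*(-1482) = -58296*(-1482) = 86394672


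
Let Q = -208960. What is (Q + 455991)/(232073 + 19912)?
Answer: 247031/251985 ≈ 0.98034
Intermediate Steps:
(Q + 455991)/(232073 + 19912) = (-208960 + 455991)/(232073 + 19912) = 247031/251985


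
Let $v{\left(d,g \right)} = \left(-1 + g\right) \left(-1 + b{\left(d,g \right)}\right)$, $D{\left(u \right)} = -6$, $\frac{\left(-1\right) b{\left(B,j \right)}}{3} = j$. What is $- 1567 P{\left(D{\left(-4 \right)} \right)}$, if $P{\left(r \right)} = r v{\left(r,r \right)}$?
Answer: $-1118838$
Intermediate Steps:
$b{\left(B,j \right)} = - 3 j$
$v{\left(d,g \right)} = \left(-1 + g\right) \left(-1 - 3 g\right)$
$P{\left(r \right)} = r \left(1 - 3 r^{2} + 2 r\right)$
$- 1567 P{\left(D{\left(-4 \right)} \right)} = - 1567 \left(- 6 \left(1 - 3 \left(-6\right)^{2} + 2 \left(-6\right)\right)\right) = - 1567 \left(- 6 \left(1 - 108 - 12\right)\right) = - 1567 \left(\left(-6\right) \left(-119\right)\right) = \left(-1567\right) 714 = -1118838$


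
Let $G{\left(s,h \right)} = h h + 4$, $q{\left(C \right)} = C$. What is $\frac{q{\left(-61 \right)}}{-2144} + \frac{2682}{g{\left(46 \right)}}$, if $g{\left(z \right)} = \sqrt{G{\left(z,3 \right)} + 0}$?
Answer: $\frac{61}{2144} + \frac{2682 \sqrt{13}}{13} \approx 743.88$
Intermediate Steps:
$G{\left(s,h \right)} = 4 + h^{2}$ ($G{\left(s,h \right)} = h^{2} + 4 = 4 + h^{2}$)
$g{\left(z \right)} = \sqrt{13}$ ($g{\left(z \right)} = \sqrt{\left(4 + 3^{2}\right) + 0} = \sqrt{\left(4 + 9\right) + 0} = \sqrt{13 + 0} = \sqrt{13}$)
$\frac{q{\left(-61 \right)}}{-2144} + \frac{2682}{g{\left(46 \right)}} = - \frac{61}{-2144} + \frac{2682}{\sqrt{13}} = \left(-61\right) \left(- \frac{1}{2144}\right) + 2682 \frac{\sqrt{13}}{13} = \frac{61}{2144} + \frac{2682 \sqrt{13}}{13}$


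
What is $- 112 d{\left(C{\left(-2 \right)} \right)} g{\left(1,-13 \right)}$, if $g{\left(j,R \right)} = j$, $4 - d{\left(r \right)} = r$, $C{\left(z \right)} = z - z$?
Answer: $-448$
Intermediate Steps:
$C{\left(z \right)} = 0$
$d{\left(r \right)} = 4 - r$
$- 112 d{\left(C{\left(-2 \right)} \right)} g{\left(1,-13 \right)} = - 112 \left(4 - 0\right) 1 = - 112 \left(4 + 0\right) 1 = \left(-112\right) 4 \cdot 1 = \left(-448\right) 1 = -448$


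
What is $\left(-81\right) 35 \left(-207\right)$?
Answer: $586845$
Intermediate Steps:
$\left(-81\right) 35 \left(-207\right) = \left(-2835\right) \left(-207\right) = 586845$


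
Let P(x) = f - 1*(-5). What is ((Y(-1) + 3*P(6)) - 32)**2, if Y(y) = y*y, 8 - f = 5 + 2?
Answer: 169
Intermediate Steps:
f = 1 (f = 8 - (5 + 2) = 8 - 1*7 = 8 - 7 = 1)
Y(y) = y**2
P(x) = 6 (P(x) = 1 - 1*(-5) = 1 + 5 = 6)
((Y(-1) + 3*P(6)) - 32)**2 = (((-1)**2 + 3*6) - 32)**2 = ((1 + 18) - 32)**2 = (19 - 32)**2 = (-13)**2 = 169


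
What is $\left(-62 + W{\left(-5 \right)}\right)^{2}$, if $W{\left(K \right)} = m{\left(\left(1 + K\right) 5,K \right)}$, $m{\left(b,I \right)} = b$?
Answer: $6724$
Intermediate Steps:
$W{\left(K \right)} = 5 + 5 K$ ($W{\left(K \right)} = \left(1 + K\right) 5 = 5 + 5 K$)
$\left(-62 + W{\left(-5 \right)}\right)^{2} = \left(-62 + \left(5 + 5 \left(-5\right)\right)\right)^{2} = \left(-62 + \left(5 - 25\right)\right)^{2} = \left(-62 - 20\right)^{2} = \left(-82\right)^{2} = 6724$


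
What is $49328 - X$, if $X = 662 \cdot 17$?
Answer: $38074$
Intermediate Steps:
$X = 11254$
$49328 - X = 49328 - 11254 = 38074$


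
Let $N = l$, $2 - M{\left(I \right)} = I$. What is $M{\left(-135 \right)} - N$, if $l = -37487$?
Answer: $37624$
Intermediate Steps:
$M{\left(I \right)} = 2 - I$
$N = -37487$
$M{\left(-135 \right)} - N = \left(2 - -135\right) - -37487 = \left(2 + 135\right) + 37487 = 137 + 37487 = 37624$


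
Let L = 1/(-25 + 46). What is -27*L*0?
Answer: 0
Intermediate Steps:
L = 1/21 ≈ 0.047619
-27*L*0 = -27*1/21*0 = -9/7*0 = 0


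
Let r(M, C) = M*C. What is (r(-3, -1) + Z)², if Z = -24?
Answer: 441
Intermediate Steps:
r(M, C) = C*M
(r(-3, -1) + Z)² = (-1*(-3) - 24)² = (3 - 24)² = (-21)² = 441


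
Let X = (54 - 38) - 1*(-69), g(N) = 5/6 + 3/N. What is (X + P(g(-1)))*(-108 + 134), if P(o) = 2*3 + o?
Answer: 6929/3 ≈ 2309.7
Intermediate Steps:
g(N) = ⅚ + 3/N (g(N) = 5*(⅙) + 3/N = ⅚ + 3/N)
X = 85 (X = 16 + 69 = 85)
P(o) = 6 + o
(X + P(g(-1)))*(-108 + 134) = (85 + (6 + (⅚ + 3/(-1))))*(-108 + 134) = (85 + (6 + (⅚ + 3*(-1))))*26 = (85 + (6 + (⅚ - 3)))*26 = (85 + (6 - 13/6))*26 = (85 + 23/6)*26 = (533/6)*26 = 6929/3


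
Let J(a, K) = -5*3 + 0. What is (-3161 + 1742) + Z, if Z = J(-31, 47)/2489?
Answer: -3531906/2489 ≈ -1419.0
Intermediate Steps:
J(a, K) = -15 (J(a, K) = -15 + 0 = -15)
Z = -15/2489 ≈ -0.0060265
(-3161 + 1742) + Z = (-3161 + 1742) - 15/2489 = -1419 - 15/2489 = -3531906/2489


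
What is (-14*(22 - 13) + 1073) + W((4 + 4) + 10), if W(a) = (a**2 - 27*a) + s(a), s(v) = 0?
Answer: 785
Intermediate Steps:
W(a) = a**2 - 27*a (W(a) = (a**2 - 27*a) + 0 = a**2 - 27*a)
(-14*(22 - 13) + 1073) + W((4 + 4) + 10) = (-14*(22 - 13) + 1073) + ((4 + 4) + 10)*(-27 + ((4 + 4) + 10)) = (-14*9 + 1073) + (8 + 10)*(-27 + (8 + 10)) = (-126 + 1073) + 18*(-27 + 18) = 947 + 18*(-9) = 947 - 162 = 785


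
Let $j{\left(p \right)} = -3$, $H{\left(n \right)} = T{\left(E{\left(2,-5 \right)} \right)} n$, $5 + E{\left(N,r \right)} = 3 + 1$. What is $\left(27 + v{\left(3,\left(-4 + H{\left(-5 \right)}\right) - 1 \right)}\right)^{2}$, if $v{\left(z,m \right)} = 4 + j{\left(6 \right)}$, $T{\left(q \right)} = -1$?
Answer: $784$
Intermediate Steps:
$E{\left(N,r \right)} = -1$ ($E{\left(N,r \right)} = -5 + \left(3 + 1\right) = -5 + 4 = -1$)
$H{\left(n \right)} = - n$
$v{\left(z,m \right)} = 1$ ($v{\left(z,m \right)} = 4 - 3 = 1$)
$\left(27 + v{\left(3,\left(-4 + H{\left(-5 \right)}\right) - 1 \right)}\right)^{2} = \left(27 + 1\right)^{2} = 28^{2} = 784$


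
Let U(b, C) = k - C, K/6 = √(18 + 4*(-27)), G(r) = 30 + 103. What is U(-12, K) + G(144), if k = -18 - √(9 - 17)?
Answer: 115 - 18*I*√10 - 2*I*√2 ≈ 115.0 - 59.749*I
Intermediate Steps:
G(r) = 133
k = -18 - 2*I*√2 (k = -18 - √(-8) = -18 - 2*I*√2 ≈ -18.0 - 2.8284*I)
K = 18*I*√10 (K = 6*√(18 + 4*(-27)) = 6*√(18 - 108) = 6*√(-90) = 6*(3*I*√10) = 18*I*√10 ≈ 56.921*I)
U(b, C) = -18 - C - 2*I*√2 (U(b, C) = (-18 - 2*I*√2) - C = -18 - C - 2*I*√2)
U(-12, K) + G(144) = (-18 - 18*I*√10 - 2*I*√2) + 133 = 115 - 18*I*√10 - 2*I*√2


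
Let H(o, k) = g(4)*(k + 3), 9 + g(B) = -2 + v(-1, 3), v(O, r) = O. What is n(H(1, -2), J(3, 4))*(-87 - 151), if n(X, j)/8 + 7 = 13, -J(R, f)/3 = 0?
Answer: -11424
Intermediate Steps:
g(B) = -12 (g(B) = -9 + (-2 - 1) = -9 - 3 = -12)
J(R, f) = 0 (J(R, f) = -3*0 = 0)
H(o, k) = -36 - 12*k (H(o, k) = -12*(k + 3) = -12*(3 + k) = -36 - 12*k)
n(X, j) = 48 (n(X, j) = -56 + 8*13 = -56 + 104 = 48)
n(H(1, -2), J(3, 4))*(-87 - 151) = 48*(-87 - 151) = 48*(-238) = -11424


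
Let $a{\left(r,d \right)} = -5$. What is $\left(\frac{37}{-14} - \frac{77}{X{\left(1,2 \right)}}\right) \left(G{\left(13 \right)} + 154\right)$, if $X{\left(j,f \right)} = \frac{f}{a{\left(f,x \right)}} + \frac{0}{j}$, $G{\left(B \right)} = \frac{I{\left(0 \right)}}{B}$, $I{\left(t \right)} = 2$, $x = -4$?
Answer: $\frac{2663316}{91} \approx 29267.0$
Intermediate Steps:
$G{\left(B \right)} = \frac{2}{B}$
$X{\left(j,f \right)} = - \frac{f}{5}$ ($X{\left(j,f \right)} = \frac{f}{-5} + \frac{0}{j} = f \left(- \frac{1}{5}\right) + 0 = - \frac{f}{5} + 0 = - \frac{f}{5}$)
$\left(\frac{37}{-14} - \frac{77}{X{\left(1,2 \right)}}\right) \left(G{\left(13 \right)} + 154\right) = \left(\frac{37}{-14} - \frac{77}{\left(- \frac{1}{5}\right) 2}\right) \left(\frac{2}{13} + 154\right) = \left(37 \left(- \frac{1}{14}\right) - \frac{77}{- \frac{2}{5}}\right) \left(2 \cdot \frac{1}{13} + 154\right) = \left(- \frac{37}{14} - - \frac{385}{2}\right) \left(\frac{2}{13} + 154\right) = \left(- \frac{37}{14} + \frac{385}{2}\right) \frac{2004}{13} = \frac{1329}{7} \cdot \frac{2004}{13} = \frac{2663316}{91}$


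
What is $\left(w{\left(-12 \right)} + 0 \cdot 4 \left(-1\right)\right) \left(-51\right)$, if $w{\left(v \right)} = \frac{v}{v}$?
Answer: $-51$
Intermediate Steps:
$w{\left(v \right)} = 1$
$\left(w{\left(-12 \right)} + 0 \cdot 4 \left(-1\right)\right) \left(-51\right) = \left(1 + 0 \cdot 4 \left(-1\right)\right) \left(-51\right) = \left(1 + 0 \left(-1\right)\right) \left(-51\right) = \left(1 + 0\right) \left(-51\right) = 1 \left(-51\right) = -51$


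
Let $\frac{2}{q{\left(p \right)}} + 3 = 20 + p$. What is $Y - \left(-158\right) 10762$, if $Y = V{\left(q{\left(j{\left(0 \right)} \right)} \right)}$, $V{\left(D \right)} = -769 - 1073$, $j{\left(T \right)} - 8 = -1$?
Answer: $1698554$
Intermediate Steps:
$j{\left(T \right)} = 7$ ($j{\left(T \right)} = 8 - 1 = 7$)
$q{\left(p \right)} = \frac{2}{17 + p}$ ($q{\left(p \right)} = \frac{2}{-3 + \left(20 + p\right)} = \frac{2}{17 + p}$)
$V{\left(D \right)} = -1842$
$Y = -1842$
$Y - \left(-158\right) 10762 = -1842 - \left(-158\right) 10762 = -1842 - -1700396 = -1842 + 1700396 = 1698554$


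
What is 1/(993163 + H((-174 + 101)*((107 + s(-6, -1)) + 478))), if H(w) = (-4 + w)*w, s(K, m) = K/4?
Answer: 4/7262160661 ≈ 5.5080e-10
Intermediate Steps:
s(K, m) = K/4 (s(K, m) = K*(1/4) = K/4)
H(w) = w*(-4 + w)
1/(993163 + H((-174 + 101)*((107 + s(-6, -1)) + 478))) = 1/(993163 + ((-174 + 101)*((107 + (1/4)*(-6)) + 478))*(-4 + (-174 + 101)*((107 + (1/4)*(-6)) + 478))) = 1/(993163 + (-73*((107 - 3/2) + 478))*(-4 - 73*((107 - 3/2) + 478))) = 1/(993163 + (-73*(211/2 + 478))*(-4 - 73*(211/2 + 478))) = 1/(993163 + (-73*1167/2)*(-4 - 73*1167/2)) = 1/(993163 - 85191*(-4 - 85191/2)/2) = 1/(993163 - 85191/2*(-85199/2)) = 1/(993163 + 7258188009/4) = 1/(7262160661/4) = 4/7262160661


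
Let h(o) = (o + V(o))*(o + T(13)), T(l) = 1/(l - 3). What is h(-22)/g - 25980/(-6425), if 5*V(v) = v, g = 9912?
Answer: 43538073/10614100 ≈ 4.1019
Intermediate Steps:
T(l) = 1/(-3 + l)
V(v) = v/5
h(o) = 6*o*(⅒ + o)/5 (h(o) = (o + o/5)*(o + 1/(-3 + 13)) = (6*o/5)*(o + 1/10) = (6*o/5)*(o + ⅒) = (6*o/5)*(⅒ + o) = 6*o*(⅒ + o)/5)
h(-22)/g - 25980/(-6425) = ((3/25)*(-22)*(1 + 10*(-22)))/9912 - 25980/(-6425) = ((3/25)*(-22)*(1 - 220))*(1/9912) - 25980*(-1/6425) = ((3/25)*(-22)*(-219))*(1/9912) + 5196/1285 = (14454/25)*(1/9912) + 5196/1285 = 2409/41300 + 5196/1285 = 43538073/10614100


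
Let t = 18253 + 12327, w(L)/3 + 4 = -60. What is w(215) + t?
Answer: 30388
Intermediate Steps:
w(L) = -192 (w(L) = -12 + 3*(-60) = -12 - 180 = -192)
t = 30580
w(215) + t = -192 + 30580 = 30388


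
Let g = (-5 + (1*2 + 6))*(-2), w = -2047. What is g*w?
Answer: 12282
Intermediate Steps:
g = -6 (g = (-5 + (2 + 6))*(-2) = (-5 + 8)*(-2) = 3*(-2) = -6)
g*w = -6*(-2047) = 12282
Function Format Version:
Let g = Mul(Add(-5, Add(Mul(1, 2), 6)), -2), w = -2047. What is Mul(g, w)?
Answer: 12282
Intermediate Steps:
g = -6 (g = Mul(Add(-5, Add(2, 6)), -2) = Mul(Add(-5, 8), -2) = Mul(3, -2) = -6)
Mul(g, w) = Mul(-6, -2047) = 12282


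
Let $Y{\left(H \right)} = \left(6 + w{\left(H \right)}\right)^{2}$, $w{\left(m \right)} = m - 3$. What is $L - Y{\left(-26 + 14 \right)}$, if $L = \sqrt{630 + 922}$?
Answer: $-81 + 4 \sqrt{97} \approx -41.605$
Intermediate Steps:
$w{\left(m \right)} = -3 + m$
$L = 4 \sqrt{97}$ ($L = \sqrt{1552} = 4 \sqrt{97} \approx 39.395$)
$Y{\left(H \right)} = \left(3 + H\right)^{2}$ ($Y{\left(H \right)} = \left(6 + \left(-3 + H\right)\right)^{2} = \left(3 + H\right)^{2}$)
$L - Y{\left(-26 + 14 \right)} = 4 \sqrt{97} - \left(3 + \left(-26 + 14\right)\right)^{2} = 4 \sqrt{97} - \left(3 - 12\right)^{2} = 4 \sqrt{97} - \left(-9\right)^{2} = 4 \sqrt{97} - 81 = -81 + 4 \sqrt{97}$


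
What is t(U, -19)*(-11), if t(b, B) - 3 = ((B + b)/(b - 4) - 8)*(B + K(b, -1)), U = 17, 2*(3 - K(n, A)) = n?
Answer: -28996/13 ≈ -2230.5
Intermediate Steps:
K(n, A) = 3 - n/2
t(b, B) = 3 + (-8 + (B + b)/(-4 + b))*(3 + B - b/2) (t(b, B) = 3 + ((B + b)/(b - 4) - 8)*(B + (3 - b/2)) = 3 + ((B + b)/(-4 + b) - 8)*(3 + B - b/2) = 3 + (-8 + (B + b)/(-4 + b))*(3 + B - b/2))
t(U, -19)*(-11) = ((168 - 68*17 + 2*(-19)**2 + 7*17**2 + 70*(-19) - 15*(-19)*17)/(2*(-4 + 17)))*(-11) = ((1/2)*(168 - 1156 + 2*361 + 7*289 - 1330 + 4845)/13)*(-11) = ((1/2)*(1/13)*(168 - 1156 + 722 + 2023 - 1330 + 4845))*(-11) = ((1/2)*(1/13)*5272)*(-11) = (2636/13)*(-11) = -28996/13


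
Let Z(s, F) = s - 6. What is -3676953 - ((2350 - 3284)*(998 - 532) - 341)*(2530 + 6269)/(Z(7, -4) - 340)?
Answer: -1693066494/113 ≈ -1.4983e+7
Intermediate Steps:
Z(s, F) = -6 + s
-3676953 - ((2350 - 3284)*(998 - 532) - 341)*(2530 + 6269)/(Z(7, -4) - 340) = -3676953 - ((2350 - 3284)*(998 - 532) - 341)*(2530 + 6269)/((-6 + 7) - 340) = -3676953 - (-934*466 - 341)*8799/(1 - 340) = -3676953 - (-435244 - 341)*8799/(-339) = -3676953 - (-435585*8799)*(-1)/339 = -3676953 - (-3832712415)*(-1)/339 = -3676953 - 1*1277570805/113 = -3676953 - 1277570805/113 = -1693066494/113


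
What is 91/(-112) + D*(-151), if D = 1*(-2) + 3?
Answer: -2429/16 ≈ -151.81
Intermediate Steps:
D = 1 (D = -2 + 3 = 1)
91/(-112) + D*(-151) = 91/(-112) + 1*(-151) = 91*(-1/112) - 151 = -13/16 - 151 = -2429/16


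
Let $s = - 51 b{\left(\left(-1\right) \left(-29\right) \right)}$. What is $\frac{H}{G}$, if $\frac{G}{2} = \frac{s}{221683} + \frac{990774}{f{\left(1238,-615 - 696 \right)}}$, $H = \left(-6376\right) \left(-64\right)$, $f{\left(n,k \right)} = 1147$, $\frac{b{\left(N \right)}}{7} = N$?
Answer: $\frac{7411328350976}{31375125393} \approx 236.22$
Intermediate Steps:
$b{\left(N \right)} = 7 N$
$s = -10353$ ($s = - 51 \cdot 7 \left(\left(-1\right) \left(-29\right)\right) = - 51 \cdot 7 \cdot 29 = \left(-51\right) 203 = -10353$)
$H = 408064$
$G = \frac{62750250786}{36324343}$ ($G = 2 \left(- \frac{10353}{221683} + \frac{990774}{1147}\right) = 2 \left(\left(-10353\right) \frac{1}{221683} + 990774 \cdot \frac{1}{1147}\right) = 2 \left(- \frac{1479}{31669} + \frac{990774}{1147}\right) = 2 \cdot \frac{31375125393}{36324343} = \frac{62750250786}{36324343} \approx 1727.5$)
$\frac{H}{G} = \frac{408064}{\frac{62750250786}{36324343}} = 408064 \cdot \frac{36324343}{62750250786} = \frac{7411328350976}{31375125393}$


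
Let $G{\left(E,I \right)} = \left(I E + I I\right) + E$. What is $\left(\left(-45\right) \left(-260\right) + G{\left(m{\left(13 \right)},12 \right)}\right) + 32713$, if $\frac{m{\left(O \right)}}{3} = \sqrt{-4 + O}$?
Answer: $44674$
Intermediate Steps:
$m{\left(O \right)} = 3 \sqrt{-4 + O}$
$G{\left(E,I \right)} = E + I^{2} + E I$ ($G{\left(E,I \right)} = \left(E I + I^{2}\right) + E = \left(I^{2} + E I\right) + E = E + I^{2} + E I$)
$\left(\left(-45\right) \left(-260\right) + G{\left(m{\left(13 \right)},12 \right)}\right) + 32713 = \left(\left(-45\right) \left(-260\right) + \left(3 \sqrt{-4 + 13} + 12^{2} + 3 \sqrt{-4 + 13} \cdot 12\right)\right) + 32713 = \left(11700 + \left(3 \sqrt{9} + 144 + 3 \sqrt{9} \cdot 12\right)\right) + 32713 = \left(11700 + \left(3 \cdot 3 + 144 + 3 \cdot 3 \cdot 12\right)\right) + 32713 = \left(11700 + \left(9 + 144 + 9 \cdot 12\right)\right) + 32713 = \left(11700 + \left(9 + 144 + 108\right)\right) + 32713 = \left(11700 + 261\right) + 32713 = 11961 + 32713 = 44674$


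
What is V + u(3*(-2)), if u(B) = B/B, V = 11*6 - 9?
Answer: 58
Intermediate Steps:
V = 57 (V = 66 - 9 = 57)
u(B) = 1
V + u(3*(-2)) = 57 + 1 = 58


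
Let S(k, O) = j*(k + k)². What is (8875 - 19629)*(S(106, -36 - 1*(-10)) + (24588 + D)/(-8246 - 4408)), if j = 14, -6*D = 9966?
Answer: -2253267603371/333 ≈ -6.7666e+9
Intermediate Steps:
D = -1661 (D = -⅙*9966 = -1661)
S(k, O) = 56*k² (S(k, O) = 14*(k + k)² = 14*(2*k)² = 14*(4*k²) = 56*k²)
(8875 - 19629)*(S(106, -36 - 1*(-10)) + (24588 + D)/(-8246 - 4408)) = (8875 - 19629)*(56*106² + (24588 - 1661)/(-8246 - 4408)) = -10754*(56*11236 + 22927/(-12654)) = -10754*(629216 + 22927*(-1/12654)) = -10754*(629216 - 22927/12654) = -10754*7962076337/12654 = -2253267603371/333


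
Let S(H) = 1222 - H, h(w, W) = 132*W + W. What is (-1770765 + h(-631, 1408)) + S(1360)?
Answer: -1583639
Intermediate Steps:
h(w, W) = 133*W
(-1770765 + h(-631, 1408)) + S(1360) = (-1770765 + 133*1408) + (1222 - 1*1360) = (-1770765 + 187264) + (1222 - 1360) = -1583501 - 138 = -1583639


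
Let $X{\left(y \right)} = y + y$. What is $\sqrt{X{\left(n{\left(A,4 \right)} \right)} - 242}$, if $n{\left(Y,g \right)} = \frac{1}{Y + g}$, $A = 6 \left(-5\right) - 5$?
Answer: $\frac{4 i \sqrt{14539}}{31} \approx 15.558 i$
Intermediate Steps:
$A = -35$ ($A = -30 - 5 = -35$)
$X{\left(y \right)} = 2 y$
$\sqrt{X{\left(n{\left(A,4 \right)} \right)} - 242} = \sqrt{\frac{2}{-35 + 4} - 242} = \sqrt{\frac{2}{-31} - 242} = \sqrt{2 \left(- \frac{1}{31}\right) - 242} = \sqrt{- \frac{2}{31} - 242} = \sqrt{- \frac{7504}{31}} = \frac{4 i \sqrt{14539}}{31}$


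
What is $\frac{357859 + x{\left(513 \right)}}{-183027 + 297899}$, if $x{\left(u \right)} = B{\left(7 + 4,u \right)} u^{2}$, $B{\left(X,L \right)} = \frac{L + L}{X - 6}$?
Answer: $\frac{271800689}{574360} \approx 473.22$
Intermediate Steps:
$B{\left(X,L \right)} = \frac{2 L}{-6 + X}$
$x{\left(u \right)} = \frac{2 u^{3}}{5}$ ($x{\left(u \right)} = \frac{2 u}{-6 + \left(7 + 4\right)} u^{2} = \frac{2 u}{-6 + 11} u^{2} = \frac{2 u}{5} u^{2} = \frac{2 u^{3}}{5}$)
$\frac{357859 + x{\left(513 \right)}}{-183027 + 297899} = \frac{357859 + \frac{2 \cdot 513^{3}}{5}}{-183027 + 297899} = \frac{357859 + \frac{2}{5} \cdot 135005697}{114872} = \left(357859 + \frac{270011394}{5}\right) \frac{1}{114872} = \frac{271800689}{5} \cdot \frac{1}{114872} = \frac{271800689}{574360}$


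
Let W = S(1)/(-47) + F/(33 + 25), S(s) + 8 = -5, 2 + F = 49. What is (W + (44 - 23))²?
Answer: 3625123681/7431076 ≈ 487.83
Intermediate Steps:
F = 47 (F = -2 + 49 = 47)
S(s) = -13 (S(s) = -8 - 5 = -13)
W = 2963/2726 (W = -13/(-47) + 47/(33 + 25) = -13*(-1/47) + 47/58 = 13/47 + 47*(1/58) = 13/47 + 47/58 = 2963/2726 ≈ 1.0869)
(W + (44 - 23))² = (2963/2726 + (44 - 23))² = (2963/2726 + 21)² = (60209/2726)² = 3625123681/7431076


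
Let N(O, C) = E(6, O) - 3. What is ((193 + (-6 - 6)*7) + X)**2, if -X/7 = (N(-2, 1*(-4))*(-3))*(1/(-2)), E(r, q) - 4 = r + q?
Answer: 12769/4 ≈ 3192.3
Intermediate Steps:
E(r, q) = 4 + q + r (E(r, q) = 4 + (r + q) = 4 + (q + r) = 4 + q + r)
N(O, C) = 7 + O (N(O, C) = (4 + O + 6) - 3 = (10 + O) - 3 = 7 + O)
X = -105/2 (X = -7*(7 - 2)*(-3)*1/(-2) = -7*5*(-3)*1*(-1/2) = -(-105)*(-1)/2 = -7*15/2 = -105/2 ≈ -52.500)
((193 + (-6 - 6)*7) + X)**2 = ((193 + (-6 - 6)*7) - 105/2)**2 = ((193 - 12*7) - 105/2)**2 = ((193 - 84) - 105/2)**2 = (109 - 105/2)**2 = (113/2)**2 = 12769/4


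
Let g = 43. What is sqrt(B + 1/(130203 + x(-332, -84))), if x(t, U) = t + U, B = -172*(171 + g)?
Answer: 13*I*sqrt(3668748182085)/129787 ≈ 191.85*I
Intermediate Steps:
B = -36808 (B = -172*(171 + 43) = -172*214 = -36808)
x(t, U) = U + t
sqrt(B + 1/(130203 + x(-332, -84))) = sqrt(-36808 + 1/(130203 + (-84 - 332))) = sqrt(-36808 + 1/(130203 - 416)) = sqrt(-36808 + 1/129787) = sqrt(-4777199895/129787) = 13*I*sqrt(3668748182085)/129787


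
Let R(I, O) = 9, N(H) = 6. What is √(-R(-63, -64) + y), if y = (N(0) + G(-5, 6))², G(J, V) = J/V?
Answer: 7*√13/6 ≈ 4.2065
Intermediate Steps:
y = 961/36 (y = (6 - 5/6)² = (6 - 5*⅙)² = (6 - ⅚)² = (31/6)² = 961/36 ≈ 26.694)
√(-R(-63, -64) + y) = √(-1*9 + 961/36) = √(-9 + 961/36) = √(637/36) = 7*√13/6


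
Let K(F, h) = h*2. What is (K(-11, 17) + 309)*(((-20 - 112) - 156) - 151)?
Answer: -150577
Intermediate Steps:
K(F, h) = 2*h
(K(-11, 17) + 309)*(((-20 - 112) - 156) - 151) = (2*17 + 309)*(((-20 - 112) - 156) - 151) = (34 + 309)*((-132 - 156) - 151) = 343*(-288 - 151) = 343*(-439) = -150577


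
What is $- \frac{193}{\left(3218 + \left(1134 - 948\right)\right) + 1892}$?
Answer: $- \frac{193}{5296} \approx -0.036443$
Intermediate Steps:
$- \frac{193}{\left(3218 + \left(1134 - 948\right)\right) + 1892} = - \frac{193}{\left(3218 + 186\right) + 1892} = - \frac{193}{3404 + 1892} = - \frac{193}{5296}$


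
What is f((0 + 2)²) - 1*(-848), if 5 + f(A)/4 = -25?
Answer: 728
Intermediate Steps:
f(A) = -120 (f(A) = -20 + 4*(-25) = -20 - 100 = -120)
f((0 + 2)²) - 1*(-848) = -120 - 1*(-848) = -120 + 848 = 728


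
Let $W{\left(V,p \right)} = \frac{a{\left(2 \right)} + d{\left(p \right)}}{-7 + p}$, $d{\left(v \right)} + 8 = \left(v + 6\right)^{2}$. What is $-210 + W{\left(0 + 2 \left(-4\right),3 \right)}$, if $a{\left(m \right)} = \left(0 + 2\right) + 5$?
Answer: $-230$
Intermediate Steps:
$a{\left(m \right)} = 7$ ($a{\left(m \right)} = 2 + 5 = 7$)
$d{\left(v \right)} = -8 + \left(6 + v\right)^{2}$ ($d{\left(v \right)} = -8 + \left(v + 6\right)^{2} = -8 + \left(6 + v\right)^{2}$)
$W{\left(V,p \right)} = \frac{-1 + \left(6 + p\right)^{2}}{-7 + p}$ ($W{\left(V,p \right)} = \frac{7 + \left(-8 + \left(6 + p\right)^{2}\right)}{-7 + p} = \frac{-1 + \left(6 + p\right)^{2}}{-7 + p}$)
$-210 + W{\left(0 + 2 \left(-4\right),3 \right)} = -210 + \frac{-1 + \left(6 + 3\right)^{2}}{-7 + 3} = -210 + \frac{-1 + 9^{2}}{-4} = -210 - \frac{-1 + 81}{4} = -210 - 20 = -230$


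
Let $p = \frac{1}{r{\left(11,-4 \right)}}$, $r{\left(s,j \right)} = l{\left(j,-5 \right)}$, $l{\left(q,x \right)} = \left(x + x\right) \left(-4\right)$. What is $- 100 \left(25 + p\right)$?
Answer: $- \frac{5005}{2} \approx -2502.5$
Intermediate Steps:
$l{\left(q,x \right)} = - 8 x$ ($l{\left(q,x \right)} = 2 x \left(-4\right) = - 8 x$)
$r{\left(s,j \right)} = 40$ ($r{\left(s,j \right)} = \left(-8\right) \left(-5\right) = 40$)
$p = \frac{1}{40} \approx 0.025$
$- 100 \left(25 + p\right) = - 100 \left(25 + \frac{1}{40}\right) = \left(-100\right) \frac{1001}{40} = - \frac{5005}{2}$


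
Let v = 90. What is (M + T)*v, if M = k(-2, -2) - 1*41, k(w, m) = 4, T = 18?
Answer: -1710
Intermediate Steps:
M = -37 (M = 4 - 1*41 = 4 - 41 = -37)
(M + T)*v = (-37 + 18)*90 = -19*90 = -1710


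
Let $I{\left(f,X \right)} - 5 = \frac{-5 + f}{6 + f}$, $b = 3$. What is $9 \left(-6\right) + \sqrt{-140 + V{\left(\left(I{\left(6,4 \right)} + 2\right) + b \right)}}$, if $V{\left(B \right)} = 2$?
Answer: $-54 + i \sqrt{138} \approx -54.0 + 11.747 i$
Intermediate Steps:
$I{\left(f,X \right)} = 5 + \frac{-5 + f}{6 + f}$
$9 \left(-6\right) + \sqrt{-140 + V{\left(\left(I{\left(6,4 \right)} + 2\right) + b \right)}} = 9 \left(-6\right) + \sqrt{-140 + 2} = -54 + \sqrt{-138} = -54 + i \sqrt{138}$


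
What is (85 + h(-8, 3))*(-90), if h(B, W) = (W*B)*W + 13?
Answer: -2340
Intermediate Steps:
h(B, W) = 13 + B*W² (h(B, W) = (B*W)*W + 13 = B*W² + 13 = 13 + B*W²)
(85 + h(-8, 3))*(-90) = (85 + (13 - 8*3²))*(-90) = (85 + (13 - 8*9))*(-90) = (85 + (13 - 72))*(-90) = (85 - 59)*(-90) = 26*(-90) = -2340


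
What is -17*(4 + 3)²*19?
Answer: -15827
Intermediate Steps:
-17*(4 + 3)²*19 = -17*7²*19 = -17*49*19 = -833*19 = -15827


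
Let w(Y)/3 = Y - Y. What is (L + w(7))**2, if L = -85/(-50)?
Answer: 289/100 ≈ 2.8900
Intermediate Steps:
w(Y) = 0 (w(Y) = 3*(Y - Y) = 3*0 = 0)
L = 17/10 (L = -85*(-1/50) = 17/10 ≈ 1.7000)
(L + w(7))**2 = (17/10 + 0)**2 = (17/10)**2 = 289/100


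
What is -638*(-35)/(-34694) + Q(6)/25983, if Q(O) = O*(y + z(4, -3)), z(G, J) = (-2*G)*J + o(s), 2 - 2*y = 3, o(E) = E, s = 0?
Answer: -8716796/13658397 ≈ -0.63820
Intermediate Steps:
y = -1/2 (y = 1 - 1/2*3 = 1 - 3/2 = -1/2 ≈ -0.50000)
z(G, J) = -2*G*J (z(G, J) = (-2*G)*J + 0 = -2*G*J + 0 = -2*G*J)
Q(O) = 47*O/2 (Q(O) = O*(-1/2 - 2*4*(-3)) = O*(-1/2 + 24) = O*(47/2) = 47*O/2)
-638*(-35)/(-34694) + Q(6)/25983 = -638*(-35)/(-34694) + ((47/2)*6)/25983 = 22330*(-1/34694) + 141*(1/25983) = -1015/1577 + 47/8661 = -8716796/13658397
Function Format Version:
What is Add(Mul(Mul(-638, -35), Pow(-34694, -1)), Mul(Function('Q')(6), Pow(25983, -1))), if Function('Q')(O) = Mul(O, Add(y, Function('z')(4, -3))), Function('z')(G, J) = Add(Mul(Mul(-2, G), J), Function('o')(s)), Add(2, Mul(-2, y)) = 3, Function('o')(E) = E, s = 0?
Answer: Rational(-8716796, 13658397) ≈ -0.63820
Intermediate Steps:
y = Rational(-1, 2) (y = Add(1, Mul(Rational(-1, 2), 3)) = Add(1, Rational(-3, 2)) = Rational(-1, 2) ≈ -0.50000)
Function('z')(G, J) = Mul(-2, G, J) (Function('z')(G, J) = Add(Mul(Mul(-2, G), J), 0) = Add(Mul(-2, G, J), 0) = Mul(-2, G, J))
Function('Q')(O) = Mul(Rational(47, 2), O) (Function('Q')(O) = Mul(O, Add(Rational(-1, 2), Mul(-2, 4, -3))) = Mul(O, Add(Rational(-1, 2), 24)) = Mul(O, Rational(47, 2)) = Mul(Rational(47, 2), O))
Add(Mul(Mul(-638, -35), Pow(-34694, -1)), Mul(Function('Q')(6), Pow(25983, -1))) = Add(Mul(Mul(-638, -35), Pow(-34694, -1)), Mul(Mul(Rational(47, 2), 6), Pow(25983, -1))) = Add(Mul(22330, Rational(-1, 34694)), Mul(141, Rational(1, 25983))) = Add(Rational(-1015, 1577), Rational(47, 8661)) = Rational(-8716796, 13658397)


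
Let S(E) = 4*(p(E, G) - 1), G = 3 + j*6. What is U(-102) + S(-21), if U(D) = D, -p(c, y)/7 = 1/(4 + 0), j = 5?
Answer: -113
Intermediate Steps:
G = 33 (G = 3 + 5*6 = 3 + 30 = 33)
p(c, y) = -7/4 (p(c, y) = -7/(4 + 0) = -7/4)
S(E) = -11 (S(E) = 4*(-7/4 - 1) = 4*(-11/4) = -11)
U(-102) + S(-21) = -102 - 11 = -113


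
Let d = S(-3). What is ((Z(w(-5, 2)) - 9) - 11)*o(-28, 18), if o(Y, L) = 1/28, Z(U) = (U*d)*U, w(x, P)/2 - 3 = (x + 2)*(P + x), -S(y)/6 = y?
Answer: 2587/7 ≈ 369.57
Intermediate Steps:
S(y) = -6*y
w(x, P) = 6 + 2*(2 + x)*(P + x) (w(x, P) = 6 + 2*((x + 2)*(P + x)) = 6 + 2*((2 + x)*(P + x)) = 6 + 2*(2 + x)*(P + x))
d = 18 (d = -6*(-3) = 18)
Z(U) = 18*U² (Z(U) = (U*18)*U = (18*U)*U = 18*U²)
o(Y, L) = 1/28
((Z(w(-5, 2)) - 9) - 11)*o(-28, 18) = ((18*(6 + 2*(-5)² + 4*2 + 4*(-5) + 2*2*(-5))² - 9) - 11)*(1/28) = ((18*(6 + 2*25 + 8 - 20 - 20)² - 9) - 11)*(1/28) = ((18*(6 + 50 + 8 - 20 - 20)² - 9) - 11)*(1/28) = ((18*24² - 9) - 11)*(1/28) = ((18*576 - 9) - 11)*(1/28) = ((10368 - 9) - 11)*(1/28) = (10359 - 11)*(1/28) = 10348*(1/28) = 2587/7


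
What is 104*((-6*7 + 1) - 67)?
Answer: -11232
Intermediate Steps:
104*((-6*7 + 1) - 67) = 104*((-42 + 1) - 67) = 104*(-41 - 67) = 104*(-108) = -11232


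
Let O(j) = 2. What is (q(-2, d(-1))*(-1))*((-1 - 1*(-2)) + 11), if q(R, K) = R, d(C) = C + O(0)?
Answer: 24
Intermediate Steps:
d(C) = 2 + C (d(C) = C + 2 = 2 + C)
(q(-2, d(-1))*(-1))*((-1 - 1*(-2)) + 11) = (-2*(-1))*((-1 - 1*(-2)) + 11) = 2*((-1 + 2) + 11) = 2*(1 + 11) = 2*12 = 24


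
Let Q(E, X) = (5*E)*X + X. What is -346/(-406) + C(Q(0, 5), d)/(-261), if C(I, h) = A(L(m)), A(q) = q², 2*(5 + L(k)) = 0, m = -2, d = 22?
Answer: 1382/1827 ≈ 0.75643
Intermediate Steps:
L(k) = -5 (L(k) = -5 + (½)*0 = -5 + 0 = -5)
Q(E, X) = X + 5*E*X (Q(E, X) = 5*E*X + X = X + 5*E*X)
C(I, h) = 25 (C(I, h) = (-5)² = 25)
-346/(-406) + C(Q(0, 5), d)/(-261) = -346/(-406) + 25/(-261) = -346*(-1/406) + 25*(-1/261) = 173/203 - 25/261 = 1382/1827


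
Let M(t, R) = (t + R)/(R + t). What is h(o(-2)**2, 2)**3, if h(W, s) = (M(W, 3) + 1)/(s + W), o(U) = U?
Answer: 1/27 ≈ 0.037037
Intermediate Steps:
M(t, R) = 1 (M(t, R) = (R + t)/(R + t) = 1)
h(W, s) = 2/(W + s) (h(W, s) = (1 + 1)/(s + W) = 2/(W + s))
h(o(-2)**2, 2)**3 = (2/((-2)**2 + 2))**3 = (2/(4 + 2))**3 = (2/6)**3 = (2*(1/6))**3 = (1/3)**3 = 1/27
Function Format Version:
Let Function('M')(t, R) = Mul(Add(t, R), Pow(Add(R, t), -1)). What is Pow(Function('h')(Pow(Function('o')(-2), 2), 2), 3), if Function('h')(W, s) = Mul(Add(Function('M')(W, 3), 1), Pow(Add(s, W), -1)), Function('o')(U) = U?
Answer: Rational(1, 27) ≈ 0.037037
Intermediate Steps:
Function('M')(t, R) = 1 (Function('M')(t, R) = Mul(Add(R, t), Pow(Add(R, t), -1)) = 1)
Function('h')(W, s) = Mul(2, Pow(Add(W, s), -1)) (Function('h')(W, s) = Mul(Add(1, 1), Pow(Add(s, W), -1)) = Mul(2, Pow(Add(W, s), -1)))
Pow(Function('h')(Pow(Function('o')(-2), 2), 2), 3) = Pow(Mul(2, Pow(Add(Pow(-2, 2), 2), -1)), 3) = Pow(Mul(2, Pow(Add(4, 2), -1)), 3) = Pow(Mul(2, Pow(6, -1)), 3) = Pow(Mul(2, Rational(1, 6)), 3) = Pow(Rational(1, 3), 3) = Rational(1, 27)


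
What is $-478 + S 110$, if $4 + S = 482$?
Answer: $52102$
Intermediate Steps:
$S = 478$ ($S = -4 + 482 = 478$)
$-478 + S 110 = -478 + 478 \cdot 110 = -478 + 52580 = 52102$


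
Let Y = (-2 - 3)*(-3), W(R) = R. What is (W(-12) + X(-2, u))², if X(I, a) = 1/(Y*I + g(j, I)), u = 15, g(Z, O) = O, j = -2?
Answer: 148225/1024 ≈ 144.75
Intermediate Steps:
Y = 15 (Y = -5*(-3) = 15)
X(I, a) = 1/(16*I) (X(I, a) = 1/(15*I + I) = 1/(16*I))
(W(-12) + X(-2, u))² = (-12 + (1/16)/(-2))² = (-12 + (1/16)*(-½))² = (-12 - 1/32)² = (-385/32)² = 148225/1024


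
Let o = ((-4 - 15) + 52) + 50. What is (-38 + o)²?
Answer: 2025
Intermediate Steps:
o = 83 (o = (-19 + 52) + 50 = 33 + 50 = 83)
(-38 + o)² = (-38 + 83)² = 45² = 2025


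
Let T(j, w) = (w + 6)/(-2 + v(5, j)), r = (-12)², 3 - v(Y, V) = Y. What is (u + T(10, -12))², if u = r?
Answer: 84681/4 ≈ 21170.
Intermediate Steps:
v(Y, V) = 3 - Y
r = 144
u = 144
T(j, w) = -3/2 - w/4 (T(j, w) = (w + 6)/(-2 + (3 - 1*5)) = (6 + w)/(-2 + (3 - 5)) = (6 + w)/(-2 - 2) = (6 + w)/(-4) = (6 + w)*(-¼) = -3/2 - w/4)
(u + T(10, -12))² = (144 + (-3/2 - ¼*(-12)))² = (144 + (-3/2 + 3))² = (144 + 3/2)² = (291/2)² = 84681/4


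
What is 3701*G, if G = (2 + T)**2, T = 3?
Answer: 92525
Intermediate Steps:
G = 25 (G = (2 + 3)**2 = 5**2 = 25)
3701*G = 3701*25 = 92525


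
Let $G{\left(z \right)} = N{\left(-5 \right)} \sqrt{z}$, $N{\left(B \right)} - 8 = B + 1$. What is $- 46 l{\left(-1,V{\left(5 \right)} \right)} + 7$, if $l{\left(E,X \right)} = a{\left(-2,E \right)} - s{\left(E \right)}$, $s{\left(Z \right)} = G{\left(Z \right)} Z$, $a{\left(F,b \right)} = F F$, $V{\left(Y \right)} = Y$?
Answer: $-177 - 184 i \approx -177.0 - 184.0 i$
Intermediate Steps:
$N{\left(B \right)} = 9 + B$ ($N{\left(B \right)} = 8 + \left(B + 1\right) = 8 + \left(1 + B\right) = 9 + B$)
$G{\left(z \right)} = 4 \sqrt{z}$ ($G{\left(z \right)} = \left(9 - 5\right) \sqrt{z} = 4 \sqrt{z}$)
$a{\left(F,b \right)} = F^{2}$
$s{\left(Z \right)} = 4 Z^{\frac{3}{2}}$ ($s{\left(Z \right)} = 4 \sqrt{Z} Z = 4 Z^{\frac{3}{2}}$)
$l{\left(E,X \right)} = 4 - 4 E^{\frac{3}{2}}$ ($l{\left(E,X \right)} = \left(-2\right)^{2} - 4 E^{\frac{3}{2}} = 4 - 4 E^{\frac{3}{2}}$)
$- 46 l{\left(-1,V{\left(5 \right)} \right)} + 7 = - 46 \left(4 - 4 \left(-1\right)^{\frac{3}{2}}\right) + 7 = - 46 \left(4 - 4 \left(- i\right)\right) + 7 = - 46 \left(4 + 4 i\right) + 7 = \left(-184 - 184 i\right) + 7 = -177 - 184 i$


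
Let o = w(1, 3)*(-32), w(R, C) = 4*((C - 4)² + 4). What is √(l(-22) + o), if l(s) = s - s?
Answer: 8*I*√10 ≈ 25.298*I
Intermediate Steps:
l(s) = 0
w(R, C) = 16 + 4*(-4 + C)² (w(R, C) = 4*((-4 + C)² + 4) = 4*(4 + (-4 + C)²) = 16 + 4*(-4 + C)²)
o = -640 (o = (16 + 4*(-4 + 3)²)*(-32) = (16 + 4*(-1)²)*(-32) = (16 + 4*1)*(-32) = (16 + 4)*(-32) = 20*(-32) = -640)
√(l(-22) + o) = √(0 - 640) = √(-640) = 8*I*√10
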